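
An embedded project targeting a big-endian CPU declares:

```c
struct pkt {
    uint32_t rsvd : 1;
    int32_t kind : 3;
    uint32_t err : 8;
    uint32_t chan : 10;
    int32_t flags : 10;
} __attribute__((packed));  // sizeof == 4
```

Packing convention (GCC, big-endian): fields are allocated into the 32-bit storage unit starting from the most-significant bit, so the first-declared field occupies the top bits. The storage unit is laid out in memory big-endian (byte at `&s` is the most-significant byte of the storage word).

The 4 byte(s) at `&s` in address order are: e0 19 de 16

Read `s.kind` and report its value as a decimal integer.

[0]=0xe0 [1]=0x19 [2]=0xde [3]=0x16 (big-endian) → word 0xe019de16
rsvd [31+:1] = (word>>31) & 0x1 = 1
kind [28+:3] = (word>>28) & 0x7 = 6  ←
err [20+:8] = (word>>20) & 0xff = 1
chan [10+:10] = (word>>10) & 0x3ff = 631
flags [0+:10] = (word>>0) & 0x3ff = 534
kind signed 3b, MSB=1: 6 - 8 = -2

-2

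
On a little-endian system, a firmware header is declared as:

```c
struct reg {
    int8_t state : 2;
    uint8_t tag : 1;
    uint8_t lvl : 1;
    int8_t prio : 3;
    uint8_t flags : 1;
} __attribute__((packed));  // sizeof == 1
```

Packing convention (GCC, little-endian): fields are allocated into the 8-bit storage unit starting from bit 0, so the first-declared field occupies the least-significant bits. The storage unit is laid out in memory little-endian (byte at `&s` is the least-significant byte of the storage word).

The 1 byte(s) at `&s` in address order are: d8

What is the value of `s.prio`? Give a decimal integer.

[0]=0xd8 (little-endian) → word 0xd8
state [0+:2] = (word>>0) & 0x3 = 0
tag [2+:1] = (word>>2) & 0x1 = 0
lvl [3+:1] = (word>>3) & 0x1 = 1
prio [4+:3] = (word>>4) & 0x7 = 5  ←
flags [7+:1] = (word>>7) & 0x1 = 1
prio signed 3b, MSB=1: 5 - 8 = -3

-3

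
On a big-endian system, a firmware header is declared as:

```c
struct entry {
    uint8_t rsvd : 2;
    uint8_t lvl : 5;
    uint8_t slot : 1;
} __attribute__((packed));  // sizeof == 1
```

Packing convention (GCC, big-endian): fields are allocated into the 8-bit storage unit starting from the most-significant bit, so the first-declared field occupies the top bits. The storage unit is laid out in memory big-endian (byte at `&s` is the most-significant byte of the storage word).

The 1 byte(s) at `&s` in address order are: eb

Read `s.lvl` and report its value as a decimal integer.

21

[0]=0xeb (big-endian) → word 0xeb
rsvd [6+:2] = (word>>6) & 0x3 = 3
lvl [1+:5] = (word>>1) & 0x1f = 21  ←
slot [0+:1] = (word>>0) & 0x1 = 1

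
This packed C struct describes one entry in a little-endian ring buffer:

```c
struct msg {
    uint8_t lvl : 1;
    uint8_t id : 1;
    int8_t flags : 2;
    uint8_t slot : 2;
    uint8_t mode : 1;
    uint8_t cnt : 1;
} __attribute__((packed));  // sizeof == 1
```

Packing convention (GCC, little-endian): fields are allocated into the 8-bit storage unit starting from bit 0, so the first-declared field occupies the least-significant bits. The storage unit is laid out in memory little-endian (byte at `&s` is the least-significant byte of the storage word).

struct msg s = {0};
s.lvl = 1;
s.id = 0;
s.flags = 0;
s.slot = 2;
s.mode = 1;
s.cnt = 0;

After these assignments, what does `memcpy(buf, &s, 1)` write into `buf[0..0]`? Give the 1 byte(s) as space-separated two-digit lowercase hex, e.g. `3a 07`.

lvl (1b) val=1 bits=0x1 at bit 0: 0x01
id (1b) val=0 bits=0x0 at bit 1: 0x01
flags (2b) val=0 bits=0x0 at bit 2: 0x01
slot (2b) val=2 bits=0x2 at bit 4: 0x21
mode (1b) val=1 bits=0x1 at bit 6: 0x61
cnt (1b) val=0 bits=0x0 at bit 7: 0x61
word = 0x61 → little-endian bytes:
  [0]=0x61

61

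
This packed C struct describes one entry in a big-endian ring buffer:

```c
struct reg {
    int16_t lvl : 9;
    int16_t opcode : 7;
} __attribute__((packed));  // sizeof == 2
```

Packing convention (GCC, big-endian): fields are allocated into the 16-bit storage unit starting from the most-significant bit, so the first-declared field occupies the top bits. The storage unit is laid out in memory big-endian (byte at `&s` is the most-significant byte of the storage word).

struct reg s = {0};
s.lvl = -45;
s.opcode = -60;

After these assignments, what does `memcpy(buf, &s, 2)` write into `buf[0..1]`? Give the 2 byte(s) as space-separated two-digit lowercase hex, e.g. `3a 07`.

e9 c4

[7+:9] lvl=-45 & 0x1ff = 0x1d3; word=0xe980
[0+:7] opcode=-60 & 0x7f = 0x44; word=0xe9c4
word = 0xe9c4 → big-endian bytes:
  [0]=0xe9  [1]=0xc4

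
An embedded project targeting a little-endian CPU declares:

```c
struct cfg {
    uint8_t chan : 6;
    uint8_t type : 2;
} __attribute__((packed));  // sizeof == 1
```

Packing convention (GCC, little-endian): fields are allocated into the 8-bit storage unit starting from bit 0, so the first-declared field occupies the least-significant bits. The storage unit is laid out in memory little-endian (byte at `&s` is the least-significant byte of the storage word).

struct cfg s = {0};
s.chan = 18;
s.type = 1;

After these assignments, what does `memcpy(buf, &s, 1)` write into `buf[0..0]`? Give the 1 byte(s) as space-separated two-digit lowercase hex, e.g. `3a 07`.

52

[0+:6] chan=18 & 0x3f = 0x12; word=0x12
[6+:2] type=1 & 0x3 = 0x1; word=0x52
word = 0x52 → little-endian bytes:
  [0]=0x52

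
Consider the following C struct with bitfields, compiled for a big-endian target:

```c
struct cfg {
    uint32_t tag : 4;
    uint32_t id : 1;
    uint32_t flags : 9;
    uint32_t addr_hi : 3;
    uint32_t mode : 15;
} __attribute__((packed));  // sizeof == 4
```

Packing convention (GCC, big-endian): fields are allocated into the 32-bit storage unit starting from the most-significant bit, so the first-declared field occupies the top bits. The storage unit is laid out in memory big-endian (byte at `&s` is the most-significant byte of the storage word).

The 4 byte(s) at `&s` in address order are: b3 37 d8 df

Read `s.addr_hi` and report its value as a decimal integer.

[0]=0xb3 [1]=0x37 [2]=0xd8 [3]=0xdf (big-endian) → word 0xb337d8df
tag [28+:4] = (word>>28) & 0xf = 11
id [27+:1] = (word>>27) & 0x1 = 0
flags [18+:9] = (word>>18) & 0x1ff = 205
addr_hi [15+:3] = (word>>15) & 0x7 = 7  ←
mode [0+:15] = (word>>0) & 0x7fff = 22751

7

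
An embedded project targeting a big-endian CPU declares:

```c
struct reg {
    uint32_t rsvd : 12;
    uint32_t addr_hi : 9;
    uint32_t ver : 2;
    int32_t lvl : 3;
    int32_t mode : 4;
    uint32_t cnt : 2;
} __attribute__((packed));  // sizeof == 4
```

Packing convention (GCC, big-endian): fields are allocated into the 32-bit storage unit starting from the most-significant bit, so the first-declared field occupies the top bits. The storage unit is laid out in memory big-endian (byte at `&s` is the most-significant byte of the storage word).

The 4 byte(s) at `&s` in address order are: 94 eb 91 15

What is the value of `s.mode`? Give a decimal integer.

5

[0]=0x94 [1]=0xeb [2]=0x91 [3]=0x15 (big-endian) → word 0x94eb9115
rsvd [20+:12] = (word>>20) & 0xfff = 2382
addr_hi [11+:9] = (word>>11) & 0x1ff = 370
ver [9+:2] = (word>>9) & 0x3 = 0
lvl [6+:3] = (word>>6) & 0x7 = 4
mode [2+:4] = (word>>2) & 0xf = 5  ←
cnt [0+:2] = (word>>0) & 0x3 = 1
mode signed 4b, MSB=0: value = 5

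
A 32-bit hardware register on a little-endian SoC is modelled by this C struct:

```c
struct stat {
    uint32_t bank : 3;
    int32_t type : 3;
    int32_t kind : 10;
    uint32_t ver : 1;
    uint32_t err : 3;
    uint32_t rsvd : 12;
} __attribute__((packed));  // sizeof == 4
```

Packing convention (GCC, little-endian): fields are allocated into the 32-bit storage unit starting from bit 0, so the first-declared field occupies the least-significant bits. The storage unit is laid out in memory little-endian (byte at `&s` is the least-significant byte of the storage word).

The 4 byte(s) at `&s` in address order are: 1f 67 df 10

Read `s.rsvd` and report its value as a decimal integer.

269

[0]=0x1f [1]=0x67 [2]=0xdf [3]=0x10 (little-endian) → word 0x10df671f
bank:3 @ bit 0 → (0x10df671f>>0)&0x7 = 0x7
type:3 @ bit 3 → (0x10df671f>>3)&0x7 = 0x3
kind:10 @ bit 6 → (0x10df671f>>6)&0x3ff = 0x19c
ver:1 @ bit 16 → (0x10df671f>>16)&0x1 = 0x1
err:3 @ bit 17 → (0x10df671f>>17)&0x7 = 0x7
rsvd:12 @ bit 20 → (0x10df671f>>20)&0xfff = 0x10d  ←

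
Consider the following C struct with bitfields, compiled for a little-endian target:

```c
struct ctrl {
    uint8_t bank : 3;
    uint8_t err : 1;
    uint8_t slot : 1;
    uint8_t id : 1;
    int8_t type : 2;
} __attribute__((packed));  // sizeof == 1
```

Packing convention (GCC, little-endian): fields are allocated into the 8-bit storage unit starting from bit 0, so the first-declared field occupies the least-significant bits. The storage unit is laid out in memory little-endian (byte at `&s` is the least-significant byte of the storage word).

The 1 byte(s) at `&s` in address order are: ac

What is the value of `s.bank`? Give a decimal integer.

[0]=0xac (little-endian) → word 0xac
bank:3 @ bit 0 → (0xac>>0)&0x7 = 0x4  ←
err:1 @ bit 3 → (0xac>>3)&0x1 = 0x1
slot:1 @ bit 4 → (0xac>>4)&0x1 = 0x0
id:1 @ bit 5 → (0xac>>5)&0x1 = 0x1
type:2 @ bit 6 → (0xac>>6)&0x3 = 0x2

4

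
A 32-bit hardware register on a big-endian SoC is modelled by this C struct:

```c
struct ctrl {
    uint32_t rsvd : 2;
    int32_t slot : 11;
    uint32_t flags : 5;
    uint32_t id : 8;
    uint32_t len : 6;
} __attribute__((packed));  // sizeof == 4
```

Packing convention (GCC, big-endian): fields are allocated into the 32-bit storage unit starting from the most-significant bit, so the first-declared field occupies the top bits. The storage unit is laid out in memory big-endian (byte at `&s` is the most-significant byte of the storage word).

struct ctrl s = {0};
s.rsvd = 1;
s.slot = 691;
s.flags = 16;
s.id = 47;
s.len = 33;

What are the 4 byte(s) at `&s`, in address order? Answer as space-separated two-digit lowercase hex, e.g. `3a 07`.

55 9c 0b e1

rsvd:2 = 1 → 0x1 << 30 → word 0x40000000
slot:11 = 691 → 0x2b3 << 19 → word 0x55980000
flags:5 = 16 → 0x10 << 14 → word 0x559c0000
id:8 = 47 → 0x2f << 6 → word 0x559c0bc0
len:6 = 33 → 0x21 << 0 → word 0x559c0be1
word = 0x559c0be1 → big-endian bytes:
  [0]=0x55  [1]=0x9c  [2]=0x0b  [3]=0xe1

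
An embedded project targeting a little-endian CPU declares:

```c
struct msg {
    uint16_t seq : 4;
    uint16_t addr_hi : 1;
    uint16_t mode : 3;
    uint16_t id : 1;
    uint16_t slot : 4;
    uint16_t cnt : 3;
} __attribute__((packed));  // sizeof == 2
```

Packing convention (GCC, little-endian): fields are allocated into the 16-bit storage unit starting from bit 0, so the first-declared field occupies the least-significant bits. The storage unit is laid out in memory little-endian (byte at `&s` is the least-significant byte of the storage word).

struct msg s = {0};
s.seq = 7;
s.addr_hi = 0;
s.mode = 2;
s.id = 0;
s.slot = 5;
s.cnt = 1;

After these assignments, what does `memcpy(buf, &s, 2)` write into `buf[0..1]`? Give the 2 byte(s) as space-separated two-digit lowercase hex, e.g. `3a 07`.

47 2a

seq (4b) val=7 bits=0x7 at bit 0: 0x0007
addr_hi (1b) val=0 bits=0x0 at bit 4: 0x0007
mode (3b) val=2 bits=0x2 at bit 5: 0x0047
id (1b) val=0 bits=0x0 at bit 8: 0x0047
slot (4b) val=5 bits=0x5 at bit 9: 0x0a47
cnt (3b) val=1 bits=0x1 at bit 13: 0x2a47
word = 0x2a47 → little-endian bytes:
  [0]=0x47  [1]=0x2a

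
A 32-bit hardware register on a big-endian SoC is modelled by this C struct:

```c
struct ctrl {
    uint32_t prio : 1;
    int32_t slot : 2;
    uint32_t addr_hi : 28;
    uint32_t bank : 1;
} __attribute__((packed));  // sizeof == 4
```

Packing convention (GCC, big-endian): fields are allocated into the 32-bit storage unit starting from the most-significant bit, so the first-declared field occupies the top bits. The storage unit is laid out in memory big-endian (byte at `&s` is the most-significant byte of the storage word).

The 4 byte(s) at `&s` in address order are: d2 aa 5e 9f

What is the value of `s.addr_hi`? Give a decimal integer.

[0]=0xd2 [1]=0xaa [2]=0x5e [3]=0x9f (big-endian) → word 0xd2aa5e9f
prio:1 @ bit 31 → (0xd2aa5e9f>>31)&0x1 = 0x1
slot:2 @ bit 29 → (0xd2aa5e9f>>29)&0x3 = 0x2
addr_hi:28 @ bit 1 → (0xd2aa5e9f>>1)&0xfffffff = 0x9552f4f  ←
bank:1 @ bit 0 → (0xd2aa5e9f>>0)&0x1 = 0x1

156577615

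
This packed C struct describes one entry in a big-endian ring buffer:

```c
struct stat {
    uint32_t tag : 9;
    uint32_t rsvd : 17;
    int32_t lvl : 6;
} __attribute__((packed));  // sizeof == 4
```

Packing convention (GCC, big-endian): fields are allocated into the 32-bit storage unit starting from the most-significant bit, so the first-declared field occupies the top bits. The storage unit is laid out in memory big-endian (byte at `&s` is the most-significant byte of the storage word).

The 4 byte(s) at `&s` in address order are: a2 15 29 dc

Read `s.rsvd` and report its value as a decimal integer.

[0]=0xa2 [1]=0x15 [2]=0x29 [3]=0xdc (big-endian) → word 0xa21529dc
tag:9 @ bit 23 → (0xa21529dc>>23)&0x1ff = 0x144
rsvd:17 @ bit 6 → (0xa21529dc>>6)&0x1ffff = 0x54a7  ←
lvl:6 @ bit 0 → (0xa21529dc>>0)&0x3f = 0x1c

21671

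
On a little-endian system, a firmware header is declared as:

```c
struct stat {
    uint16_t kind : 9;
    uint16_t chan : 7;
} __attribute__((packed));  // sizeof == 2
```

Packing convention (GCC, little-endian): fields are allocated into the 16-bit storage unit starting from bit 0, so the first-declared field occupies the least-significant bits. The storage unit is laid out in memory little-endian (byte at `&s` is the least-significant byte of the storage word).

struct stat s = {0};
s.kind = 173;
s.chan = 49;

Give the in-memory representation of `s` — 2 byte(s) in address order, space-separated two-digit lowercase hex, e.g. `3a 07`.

ad 62

[0+:9] kind=173 & 0x1ff = 0xad; word=0x00ad
[9+:7] chan=49 & 0x7f = 0x31; word=0x62ad
word = 0x62ad → little-endian bytes:
  [0]=0xad  [1]=0x62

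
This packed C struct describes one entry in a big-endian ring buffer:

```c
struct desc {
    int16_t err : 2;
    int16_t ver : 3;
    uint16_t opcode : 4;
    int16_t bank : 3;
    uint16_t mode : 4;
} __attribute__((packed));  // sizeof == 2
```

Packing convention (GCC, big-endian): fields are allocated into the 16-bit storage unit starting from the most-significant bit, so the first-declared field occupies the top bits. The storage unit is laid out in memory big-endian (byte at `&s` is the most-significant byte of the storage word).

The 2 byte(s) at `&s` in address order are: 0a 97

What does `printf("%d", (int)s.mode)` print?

[0]=0x0a [1]=0x97 (big-endian) → word 0x0a97
err [14+:2] = (word>>14) & 0x3 = 0
ver [11+:3] = (word>>11) & 0x7 = 1
opcode [7+:4] = (word>>7) & 0xf = 5
bank [4+:3] = (word>>4) & 0x7 = 1
mode [0+:4] = (word>>0) & 0xf = 7  ←

7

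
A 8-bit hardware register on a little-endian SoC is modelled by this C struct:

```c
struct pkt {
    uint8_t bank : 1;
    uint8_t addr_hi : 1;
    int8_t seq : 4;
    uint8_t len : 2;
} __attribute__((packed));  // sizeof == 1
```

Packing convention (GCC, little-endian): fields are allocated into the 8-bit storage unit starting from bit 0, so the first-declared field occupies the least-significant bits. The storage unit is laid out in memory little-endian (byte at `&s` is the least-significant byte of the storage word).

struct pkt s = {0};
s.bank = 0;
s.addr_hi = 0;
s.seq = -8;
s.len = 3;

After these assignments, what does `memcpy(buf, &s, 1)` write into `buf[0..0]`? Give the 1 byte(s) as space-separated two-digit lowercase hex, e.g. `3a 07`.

bank:1 = 0 → 0x0 << 0 → word 0x00
addr_hi:1 = 0 → 0x0 << 1 → word 0x00
seq:4 = -8 → 0x8 << 2 → word 0x20
len:2 = 3 → 0x3 << 6 → word 0xe0
word = 0xe0 → little-endian bytes:
  [0]=0xe0

e0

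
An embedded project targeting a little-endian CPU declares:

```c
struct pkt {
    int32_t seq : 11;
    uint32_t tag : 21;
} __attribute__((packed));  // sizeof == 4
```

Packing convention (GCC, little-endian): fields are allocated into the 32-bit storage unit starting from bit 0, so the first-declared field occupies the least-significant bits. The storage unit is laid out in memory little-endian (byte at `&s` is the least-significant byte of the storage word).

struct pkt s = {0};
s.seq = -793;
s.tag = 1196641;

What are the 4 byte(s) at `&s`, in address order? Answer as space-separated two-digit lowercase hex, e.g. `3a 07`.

e7 0c 13 92

[0+:11] seq=-793 & 0x7ff = 0x4e7; word=0x000004e7
[11+:21] tag=1196641 & 0x1fffff = 0x124261; word=0x92130ce7
word = 0x92130ce7 → little-endian bytes:
  [0]=0xe7  [1]=0x0c  [2]=0x13  [3]=0x92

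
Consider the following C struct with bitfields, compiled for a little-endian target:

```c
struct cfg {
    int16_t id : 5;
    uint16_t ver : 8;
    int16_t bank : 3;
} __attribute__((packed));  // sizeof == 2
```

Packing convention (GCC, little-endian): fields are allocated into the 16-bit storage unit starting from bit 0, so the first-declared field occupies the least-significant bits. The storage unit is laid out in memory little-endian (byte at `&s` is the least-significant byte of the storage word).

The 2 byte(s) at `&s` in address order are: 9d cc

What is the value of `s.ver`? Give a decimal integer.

[0]=0x9d [1]=0xcc (little-endian) → word 0xcc9d
id:5 @ bit 0 → (0xcc9d>>0)&0x1f = 0x1d
ver:8 @ bit 5 → (0xcc9d>>5)&0xff = 0x64  ←
bank:3 @ bit 13 → (0xcc9d>>13)&0x7 = 0x6

100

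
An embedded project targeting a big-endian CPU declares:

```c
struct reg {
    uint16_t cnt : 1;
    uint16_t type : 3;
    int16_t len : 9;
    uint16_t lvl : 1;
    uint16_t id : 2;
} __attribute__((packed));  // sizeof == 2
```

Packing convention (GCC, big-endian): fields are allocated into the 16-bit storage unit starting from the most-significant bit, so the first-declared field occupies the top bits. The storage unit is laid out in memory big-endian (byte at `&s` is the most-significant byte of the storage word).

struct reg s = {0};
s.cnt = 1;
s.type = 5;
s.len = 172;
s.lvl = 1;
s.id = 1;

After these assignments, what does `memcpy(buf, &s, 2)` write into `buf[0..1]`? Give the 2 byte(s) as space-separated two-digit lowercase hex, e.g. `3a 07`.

[15+:1] cnt=1 & 0x1 = 0x1; word=0x8000
[12+:3] type=5 & 0x7 = 0x5; word=0xd000
[3+:9] len=172 & 0x1ff = 0xac; word=0xd560
[2+:1] lvl=1 & 0x1 = 0x1; word=0xd564
[0+:2] id=1 & 0x3 = 0x1; word=0xd565
word = 0xd565 → big-endian bytes:
  [0]=0xd5  [1]=0x65

d5 65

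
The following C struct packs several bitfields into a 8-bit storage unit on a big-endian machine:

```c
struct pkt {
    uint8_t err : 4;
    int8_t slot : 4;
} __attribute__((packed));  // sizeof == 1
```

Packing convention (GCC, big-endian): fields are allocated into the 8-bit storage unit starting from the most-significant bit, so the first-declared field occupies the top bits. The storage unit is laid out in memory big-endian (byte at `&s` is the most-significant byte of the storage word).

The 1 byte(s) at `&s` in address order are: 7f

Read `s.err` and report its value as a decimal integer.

7

[0]=0x7f (big-endian) → word 0x7f
err:4 @ bit 4 → (0x7f>>4)&0xf = 0x7  ←
slot:4 @ bit 0 → (0x7f>>0)&0xf = 0xf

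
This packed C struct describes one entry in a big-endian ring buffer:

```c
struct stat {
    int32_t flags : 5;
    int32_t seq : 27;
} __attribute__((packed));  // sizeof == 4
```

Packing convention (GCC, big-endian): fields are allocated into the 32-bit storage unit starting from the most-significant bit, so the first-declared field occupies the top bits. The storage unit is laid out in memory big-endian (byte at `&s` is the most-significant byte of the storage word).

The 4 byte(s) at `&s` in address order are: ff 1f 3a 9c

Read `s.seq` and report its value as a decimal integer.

[0]=0xff [1]=0x1f [2]=0x3a [3]=0x9c (big-endian) → word 0xff1f3a9c
flags [27+:5] = (word>>27) & 0x1f = 31
seq [0+:27] = (word>>0) & 0x7ffffff = 119487132  ←
seq signed 27b, MSB=1: 119487132 - 134217728 = -14730596

-14730596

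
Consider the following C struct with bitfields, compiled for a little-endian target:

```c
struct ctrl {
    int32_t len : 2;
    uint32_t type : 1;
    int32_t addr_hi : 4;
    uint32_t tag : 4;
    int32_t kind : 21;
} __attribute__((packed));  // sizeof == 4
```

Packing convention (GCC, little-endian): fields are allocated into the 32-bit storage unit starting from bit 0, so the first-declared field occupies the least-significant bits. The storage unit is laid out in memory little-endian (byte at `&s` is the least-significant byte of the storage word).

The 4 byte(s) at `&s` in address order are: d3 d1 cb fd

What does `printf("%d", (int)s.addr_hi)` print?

[0]=0xd3 [1]=0xd1 [2]=0xcb [3]=0xfd (little-endian) → word 0xfdcbd1d3
len [0+:2] = (word>>0) & 0x3 = 3
type [2+:1] = (word>>2) & 0x1 = 0
addr_hi [3+:4] = (word>>3) & 0xf = 10  ←
tag [7+:4] = (word>>7) & 0xf = 3
kind [11+:21] = (word>>11) & 0x1fffff = 2079098
addr_hi signed 4b, MSB=1: 10 - 16 = -6

-6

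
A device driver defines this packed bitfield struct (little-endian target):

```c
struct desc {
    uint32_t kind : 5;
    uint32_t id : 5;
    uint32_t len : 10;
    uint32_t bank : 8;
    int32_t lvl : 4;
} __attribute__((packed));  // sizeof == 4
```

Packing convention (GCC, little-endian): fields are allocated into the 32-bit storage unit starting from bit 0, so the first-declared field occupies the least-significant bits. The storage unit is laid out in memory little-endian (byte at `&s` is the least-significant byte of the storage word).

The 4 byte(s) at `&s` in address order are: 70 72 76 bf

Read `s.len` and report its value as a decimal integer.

412

[0]=0x70 [1]=0x72 [2]=0x76 [3]=0xbf (little-endian) → word 0xbf767270
kind [0+:5] = (word>>0) & 0x1f = 16
id [5+:5] = (word>>5) & 0x1f = 19
len [10+:10] = (word>>10) & 0x3ff = 412  ←
bank [20+:8] = (word>>20) & 0xff = 247
lvl [28+:4] = (word>>28) & 0xf = 11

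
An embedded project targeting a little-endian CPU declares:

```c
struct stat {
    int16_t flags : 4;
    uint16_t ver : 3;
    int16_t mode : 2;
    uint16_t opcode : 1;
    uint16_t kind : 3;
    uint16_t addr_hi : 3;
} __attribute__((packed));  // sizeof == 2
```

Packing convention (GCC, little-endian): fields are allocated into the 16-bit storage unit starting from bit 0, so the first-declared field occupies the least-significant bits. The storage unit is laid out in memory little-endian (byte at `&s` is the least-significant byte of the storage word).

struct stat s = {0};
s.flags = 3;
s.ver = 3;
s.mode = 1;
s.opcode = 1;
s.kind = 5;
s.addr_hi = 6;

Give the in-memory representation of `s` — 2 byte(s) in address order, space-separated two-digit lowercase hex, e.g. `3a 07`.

[0+:4] flags=3 & 0xf = 0x3; word=0x0003
[4+:3] ver=3 & 0x7 = 0x3; word=0x0033
[7+:2] mode=1 & 0x3 = 0x1; word=0x00b3
[9+:1] opcode=1 & 0x1 = 0x1; word=0x02b3
[10+:3] kind=5 & 0x7 = 0x5; word=0x16b3
[13+:3] addr_hi=6 & 0x7 = 0x6; word=0xd6b3
word = 0xd6b3 → little-endian bytes:
  [0]=0xb3  [1]=0xd6

b3 d6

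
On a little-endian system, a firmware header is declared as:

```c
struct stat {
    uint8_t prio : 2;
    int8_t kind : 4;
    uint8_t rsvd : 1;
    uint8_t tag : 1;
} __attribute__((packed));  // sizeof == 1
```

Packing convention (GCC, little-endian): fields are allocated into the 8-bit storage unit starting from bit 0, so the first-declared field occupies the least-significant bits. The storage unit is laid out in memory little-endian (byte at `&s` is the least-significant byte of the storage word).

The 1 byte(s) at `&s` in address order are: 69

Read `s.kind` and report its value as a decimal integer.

-6

[0]=0x69 (little-endian) → word 0x69
prio [0+:2] = (word>>0) & 0x3 = 1
kind [2+:4] = (word>>2) & 0xf = 10  ←
rsvd [6+:1] = (word>>6) & 0x1 = 1
tag [7+:1] = (word>>7) & 0x1 = 0
kind signed 4b, MSB=1: 10 - 16 = -6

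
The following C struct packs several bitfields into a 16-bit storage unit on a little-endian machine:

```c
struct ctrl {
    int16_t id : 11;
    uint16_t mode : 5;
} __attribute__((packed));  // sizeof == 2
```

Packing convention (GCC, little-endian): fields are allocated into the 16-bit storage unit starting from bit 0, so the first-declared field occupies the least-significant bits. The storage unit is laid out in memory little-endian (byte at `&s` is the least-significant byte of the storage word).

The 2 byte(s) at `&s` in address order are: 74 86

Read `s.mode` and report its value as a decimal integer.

16

[0]=0x74 [1]=0x86 (little-endian) → word 0x8674
id:11 @ bit 0 → (0x8674>>0)&0x7ff = 0x674
mode:5 @ bit 11 → (0x8674>>11)&0x1f = 0x10  ←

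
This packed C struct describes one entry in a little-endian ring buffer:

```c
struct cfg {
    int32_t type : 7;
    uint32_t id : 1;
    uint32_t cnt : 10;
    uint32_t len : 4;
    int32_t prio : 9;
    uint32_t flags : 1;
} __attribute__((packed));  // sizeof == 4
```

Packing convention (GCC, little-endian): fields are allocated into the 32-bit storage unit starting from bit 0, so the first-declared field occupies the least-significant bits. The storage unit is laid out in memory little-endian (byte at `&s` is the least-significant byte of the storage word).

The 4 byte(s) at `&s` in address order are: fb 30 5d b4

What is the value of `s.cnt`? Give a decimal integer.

[0]=0xfb [1]=0x30 [2]=0x5d [3]=0xb4 (little-endian) → word 0xb45d30fb
type [0+:7] = (word>>0) & 0x7f = 123
id [7+:1] = (word>>7) & 0x1 = 1
cnt [8+:10] = (word>>8) & 0x3ff = 304  ←
len [18+:4] = (word>>18) & 0xf = 7
prio [22+:9] = (word>>22) & 0x1ff = 209
flags [31+:1] = (word>>31) & 0x1 = 1

304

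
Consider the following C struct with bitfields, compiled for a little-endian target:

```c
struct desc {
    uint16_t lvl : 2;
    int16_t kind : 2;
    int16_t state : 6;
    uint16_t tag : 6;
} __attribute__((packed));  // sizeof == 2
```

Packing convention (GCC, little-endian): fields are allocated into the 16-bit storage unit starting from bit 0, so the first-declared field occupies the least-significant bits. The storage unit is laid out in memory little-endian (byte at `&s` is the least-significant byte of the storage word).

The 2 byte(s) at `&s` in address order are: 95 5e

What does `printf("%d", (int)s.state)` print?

-23

[0]=0x95 [1]=0x5e (little-endian) → word 0x5e95
lvl:2 @ bit 0 → (0x5e95>>0)&0x3 = 0x1
kind:2 @ bit 2 → (0x5e95>>2)&0x3 = 0x1
state:6 @ bit 4 → (0x5e95>>4)&0x3f = 0x29  ←
tag:6 @ bit 10 → (0x5e95>>10)&0x3f = 0x17
state signed 6b, MSB=1: 41 - 64 = -23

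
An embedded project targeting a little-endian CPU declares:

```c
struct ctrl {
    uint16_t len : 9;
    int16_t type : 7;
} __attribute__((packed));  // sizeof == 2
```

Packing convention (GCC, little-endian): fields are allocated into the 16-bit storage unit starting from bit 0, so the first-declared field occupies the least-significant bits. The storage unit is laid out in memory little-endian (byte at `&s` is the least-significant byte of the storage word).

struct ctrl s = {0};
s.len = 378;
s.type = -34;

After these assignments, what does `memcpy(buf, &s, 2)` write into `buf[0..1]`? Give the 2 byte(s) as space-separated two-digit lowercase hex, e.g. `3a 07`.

7a bd

[0+:9] len=378 & 0x1ff = 0x17a; word=0x017a
[9+:7] type=-34 & 0x7f = 0x5e; word=0xbd7a
word = 0xbd7a → little-endian bytes:
  [0]=0x7a  [1]=0xbd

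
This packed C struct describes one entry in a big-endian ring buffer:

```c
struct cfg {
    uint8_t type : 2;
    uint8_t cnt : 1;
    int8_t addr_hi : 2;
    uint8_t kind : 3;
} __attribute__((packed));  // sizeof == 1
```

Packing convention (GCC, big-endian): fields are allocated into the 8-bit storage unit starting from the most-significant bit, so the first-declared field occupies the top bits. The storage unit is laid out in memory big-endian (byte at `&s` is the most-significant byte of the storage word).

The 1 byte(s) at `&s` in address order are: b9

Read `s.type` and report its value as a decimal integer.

[0]=0xb9 (big-endian) → word 0xb9
type:2 @ bit 6 → (0xb9>>6)&0x3 = 0x2  ←
cnt:1 @ bit 5 → (0xb9>>5)&0x1 = 0x1
addr_hi:2 @ bit 3 → (0xb9>>3)&0x3 = 0x3
kind:3 @ bit 0 → (0xb9>>0)&0x7 = 0x1

2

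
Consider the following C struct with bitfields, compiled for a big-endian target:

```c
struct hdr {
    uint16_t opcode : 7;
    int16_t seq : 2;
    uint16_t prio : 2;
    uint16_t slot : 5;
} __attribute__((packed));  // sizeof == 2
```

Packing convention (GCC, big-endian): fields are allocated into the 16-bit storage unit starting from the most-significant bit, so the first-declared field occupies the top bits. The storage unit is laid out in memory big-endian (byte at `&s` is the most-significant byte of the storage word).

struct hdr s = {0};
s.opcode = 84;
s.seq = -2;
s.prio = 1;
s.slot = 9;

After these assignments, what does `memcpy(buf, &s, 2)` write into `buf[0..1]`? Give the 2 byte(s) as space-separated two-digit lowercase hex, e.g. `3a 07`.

[9+:7] opcode=84 & 0x7f = 0x54; word=0xa800
[7+:2] seq=-2 & 0x3 = 0x2; word=0xa900
[5+:2] prio=1 & 0x3 = 0x1; word=0xa920
[0+:5] slot=9 & 0x1f = 0x9; word=0xa929
word = 0xa929 → big-endian bytes:
  [0]=0xa9  [1]=0x29

a9 29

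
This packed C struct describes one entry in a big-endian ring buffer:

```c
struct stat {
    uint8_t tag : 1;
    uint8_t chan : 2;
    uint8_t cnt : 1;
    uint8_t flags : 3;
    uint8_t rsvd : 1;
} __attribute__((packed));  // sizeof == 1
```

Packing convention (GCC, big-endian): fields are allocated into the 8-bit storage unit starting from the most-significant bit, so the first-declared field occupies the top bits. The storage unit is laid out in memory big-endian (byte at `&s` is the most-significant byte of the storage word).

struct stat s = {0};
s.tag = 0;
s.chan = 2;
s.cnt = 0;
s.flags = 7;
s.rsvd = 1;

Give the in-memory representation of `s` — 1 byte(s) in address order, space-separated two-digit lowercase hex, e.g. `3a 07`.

[7+:1] tag=0 & 0x1 = 0x0; word=0x00
[5+:2] chan=2 & 0x3 = 0x2; word=0x40
[4+:1] cnt=0 & 0x1 = 0x0; word=0x40
[1+:3] flags=7 & 0x7 = 0x7; word=0x4e
[0+:1] rsvd=1 & 0x1 = 0x1; word=0x4f
word = 0x4f → big-endian bytes:
  [0]=0x4f

4f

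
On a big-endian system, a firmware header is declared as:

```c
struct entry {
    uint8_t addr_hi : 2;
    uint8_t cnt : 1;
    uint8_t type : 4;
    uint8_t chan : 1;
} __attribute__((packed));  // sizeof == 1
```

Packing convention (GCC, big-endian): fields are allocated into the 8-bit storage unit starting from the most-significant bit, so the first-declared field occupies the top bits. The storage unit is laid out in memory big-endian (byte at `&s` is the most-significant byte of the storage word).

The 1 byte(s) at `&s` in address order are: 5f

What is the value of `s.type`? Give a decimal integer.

[0]=0x5f (big-endian) → word 0x5f
addr_hi:2 @ bit 6 → (0x5f>>6)&0x3 = 0x1
cnt:1 @ bit 5 → (0x5f>>5)&0x1 = 0x0
type:4 @ bit 1 → (0x5f>>1)&0xf = 0xf  ←
chan:1 @ bit 0 → (0x5f>>0)&0x1 = 0x1

15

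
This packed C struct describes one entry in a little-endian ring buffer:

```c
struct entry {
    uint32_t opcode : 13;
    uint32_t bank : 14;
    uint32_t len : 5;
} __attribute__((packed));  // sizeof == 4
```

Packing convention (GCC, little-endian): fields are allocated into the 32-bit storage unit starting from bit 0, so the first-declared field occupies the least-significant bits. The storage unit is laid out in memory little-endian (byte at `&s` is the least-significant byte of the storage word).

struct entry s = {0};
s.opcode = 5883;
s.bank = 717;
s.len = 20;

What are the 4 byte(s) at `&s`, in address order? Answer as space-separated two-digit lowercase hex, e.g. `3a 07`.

fb b6 59 a0

opcode:13 = 5883 → 0x16fb << 0 → word 0x000016fb
bank:14 = 717 → 0x2cd << 13 → word 0x0059b6fb
len:5 = 20 → 0x14 << 27 → word 0xa059b6fb
word = 0xa059b6fb → little-endian bytes:
  [0]=0xfb  [1]=0xb6  [2]=0x59  [3]=0xa0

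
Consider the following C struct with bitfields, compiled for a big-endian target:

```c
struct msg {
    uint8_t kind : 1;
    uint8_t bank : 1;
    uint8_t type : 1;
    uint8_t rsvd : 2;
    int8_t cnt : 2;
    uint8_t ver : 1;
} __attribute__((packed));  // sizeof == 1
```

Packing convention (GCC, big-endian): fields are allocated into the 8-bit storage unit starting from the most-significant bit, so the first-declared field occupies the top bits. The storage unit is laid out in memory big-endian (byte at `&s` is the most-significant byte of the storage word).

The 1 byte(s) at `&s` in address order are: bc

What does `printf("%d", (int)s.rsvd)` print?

[0]=0xbc (big-endian) → word 0xbc
kind [7+:1] = (word>>7) & 0x1 = 1
bank [6+:1] = (word>>6) & 0x1 = 0
type [5+:1] = (word>>5) & 0x1 = 1
rsvd [3+:2] = (word>>3) & 0x3 = 3  ←
cnt [1+:2] = (word>>1) & 0x3 = 2
ver [0+:1] = (word>>0) & 0x1 = 0

3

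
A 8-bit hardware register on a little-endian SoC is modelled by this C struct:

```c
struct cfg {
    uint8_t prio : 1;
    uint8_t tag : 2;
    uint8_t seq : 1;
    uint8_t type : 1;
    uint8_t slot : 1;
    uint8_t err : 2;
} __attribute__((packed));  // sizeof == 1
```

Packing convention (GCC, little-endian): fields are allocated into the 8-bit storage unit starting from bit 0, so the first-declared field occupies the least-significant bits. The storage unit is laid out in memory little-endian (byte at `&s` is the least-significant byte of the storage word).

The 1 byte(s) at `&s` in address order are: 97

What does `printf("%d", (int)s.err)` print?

2

[0]=0x97 (little-endian) → word 0x97
prio:1 @ bit 0 → (0x97>>0)&0x1 = 0x1
tag:2 @ bit 1 → (0x97>>1)&0x3 = 0x3
seq:1 @ bit 3 → (0x97>>3)&0x1 = 0x0
type:1 @ bit 4 → (0x97>>4)&0x1 = 0x1
slot:1 @ bit 5 → (0x97>>5)&0x1 = 0x0
err:2 @ bit 6 → (0x97>>6)&0x3 = 0x2  ←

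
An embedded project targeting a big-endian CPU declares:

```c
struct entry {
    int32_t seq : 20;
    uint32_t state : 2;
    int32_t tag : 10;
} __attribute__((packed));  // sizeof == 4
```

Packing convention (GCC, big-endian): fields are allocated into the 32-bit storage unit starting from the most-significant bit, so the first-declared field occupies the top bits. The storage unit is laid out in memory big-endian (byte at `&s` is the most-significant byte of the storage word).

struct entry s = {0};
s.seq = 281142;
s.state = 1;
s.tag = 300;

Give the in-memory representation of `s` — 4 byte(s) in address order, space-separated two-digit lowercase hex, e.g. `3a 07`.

seq (20b) val=281142 bits=0x44a36 at bit 12: 0x44a36000
state (2b) val=1 bits=0x1 at bit 10: 0x44a36400
tag (10b) val=300 bits=0x12c at bit 0: 0x44a3652c
word = 0x44a3652c → big-endian bytes:
  [0]=0x44  [1]=0xa3  [2]=0x65  [3]=0x2c

44 a3 65 2c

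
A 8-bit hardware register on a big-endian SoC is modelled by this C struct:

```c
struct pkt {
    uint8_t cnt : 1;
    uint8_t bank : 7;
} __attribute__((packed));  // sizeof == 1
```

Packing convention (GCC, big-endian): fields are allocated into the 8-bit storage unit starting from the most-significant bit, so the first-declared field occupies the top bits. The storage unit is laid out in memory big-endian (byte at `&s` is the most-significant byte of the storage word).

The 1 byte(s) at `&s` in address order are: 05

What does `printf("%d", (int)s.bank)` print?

[0]=0x05 (big-endian) → word 0x05
cnt [7+:1] = (word>>7) & 0x1 = 0
bank [0+:7] = (word>>0) & 0x7f = 5  ←

5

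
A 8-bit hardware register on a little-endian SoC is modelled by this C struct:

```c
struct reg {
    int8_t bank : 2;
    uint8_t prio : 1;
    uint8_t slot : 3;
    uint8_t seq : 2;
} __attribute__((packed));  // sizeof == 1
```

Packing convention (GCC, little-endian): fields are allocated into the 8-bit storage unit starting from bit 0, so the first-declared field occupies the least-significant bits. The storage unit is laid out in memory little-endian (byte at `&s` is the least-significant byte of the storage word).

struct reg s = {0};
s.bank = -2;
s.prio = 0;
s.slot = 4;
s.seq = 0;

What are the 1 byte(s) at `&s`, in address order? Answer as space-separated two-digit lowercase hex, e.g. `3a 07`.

22

[0+:2] bank=-2 & 0x3 = 0x2; word=0x02
[2+:1] prio=0 & 0x1 = 0x0; word=0x02
[3+:3] slot=4 & 0x7 = 0x4; word=0x22
[6+:2] seq=0 & 0x3 = 0x0; word=0x22
word = 0x22 → little-endian bytes:
  [0]=0x22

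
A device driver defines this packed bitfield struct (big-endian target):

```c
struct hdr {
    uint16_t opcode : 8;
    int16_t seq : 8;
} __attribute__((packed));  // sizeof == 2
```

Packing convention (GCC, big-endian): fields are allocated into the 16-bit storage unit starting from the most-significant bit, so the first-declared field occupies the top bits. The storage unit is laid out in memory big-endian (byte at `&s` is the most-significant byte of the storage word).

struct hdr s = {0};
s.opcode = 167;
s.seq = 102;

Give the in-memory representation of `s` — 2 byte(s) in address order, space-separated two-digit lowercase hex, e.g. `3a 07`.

a7 66

opcode (8b) val=167 bits=0xa7 at bit 8: 0xa700
seq (8b) val=102 bits=0x66 at bit 0: 0xa766
word = 0xa766 → big-endian bytes:
  [0]=0xa7  [1]=0x66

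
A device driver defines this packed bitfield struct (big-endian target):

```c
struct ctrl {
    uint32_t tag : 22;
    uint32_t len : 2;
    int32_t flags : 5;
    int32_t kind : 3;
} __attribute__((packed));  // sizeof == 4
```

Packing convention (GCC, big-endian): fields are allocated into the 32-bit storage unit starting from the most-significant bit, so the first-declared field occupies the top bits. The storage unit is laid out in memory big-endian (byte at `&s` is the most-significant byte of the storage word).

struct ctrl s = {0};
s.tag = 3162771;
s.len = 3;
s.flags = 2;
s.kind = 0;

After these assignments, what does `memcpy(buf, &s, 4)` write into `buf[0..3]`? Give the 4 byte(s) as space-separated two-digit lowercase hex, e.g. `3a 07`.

c1 0a 4f 10

[10+:22] tag=3162771 & 0x3fffff = 0x304293; word=0xc10a4c00
[8+:2] len=3 & 0x3 = 0x3; word=0xc10a4f00
[3+:5] flags=2 & 0x1f = 0x2; word=0xc10a4f10
[0+:3] kind=0 & 0x7 = 0x0; word=0xc10a4f10
word = 0xc10a4f10 → big-endian bytes:
  [0]=0xc1  [1]=0x0a  [2]=0x4f  [3]=0x10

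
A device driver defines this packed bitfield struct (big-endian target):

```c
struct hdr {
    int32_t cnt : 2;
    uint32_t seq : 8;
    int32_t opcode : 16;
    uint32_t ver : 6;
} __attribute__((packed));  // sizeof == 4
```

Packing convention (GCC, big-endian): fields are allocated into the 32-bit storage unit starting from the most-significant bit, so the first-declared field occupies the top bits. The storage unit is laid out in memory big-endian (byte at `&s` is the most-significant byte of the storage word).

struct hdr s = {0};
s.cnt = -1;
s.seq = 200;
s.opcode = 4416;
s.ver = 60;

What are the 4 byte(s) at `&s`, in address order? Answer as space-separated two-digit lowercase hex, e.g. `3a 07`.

f2 04 50 3c

cnt (2b) val=-1 bits=0x3 at bit 30: 0xc0000000
seq (8b) val=200 bits=0xc8 at bit 22: 0xf2000000
opcode (16b) val=4416 bits=0x1140 at bit 6: 0xf2045000
ver (6b) val=60 bits=0x3c at bit 0: 0xf204503c
word = 0xf204503c → big-endian bytes:
  [0]=0xf2  [1]=0x04  [2]=0x50  [3]=0x3c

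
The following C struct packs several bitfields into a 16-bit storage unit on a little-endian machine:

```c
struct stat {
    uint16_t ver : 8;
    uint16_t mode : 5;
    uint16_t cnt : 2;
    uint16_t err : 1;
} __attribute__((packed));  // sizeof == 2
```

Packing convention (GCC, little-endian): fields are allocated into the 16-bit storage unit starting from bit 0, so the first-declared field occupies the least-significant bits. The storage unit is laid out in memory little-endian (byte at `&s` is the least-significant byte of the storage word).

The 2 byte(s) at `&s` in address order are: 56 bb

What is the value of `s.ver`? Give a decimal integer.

[0]=0x56 [1]=0xbb (little-endian) → word 0xbb56
ver [0+:8] = (word>>0) & 0xff = 86  ←
mode [8+:5] = (word>>8) & 0x1f = 27
cnt [13+:2] = (word>>13) & 0x3 = 1
err [15+:1] = (word>>15) & 0x1 = 1

86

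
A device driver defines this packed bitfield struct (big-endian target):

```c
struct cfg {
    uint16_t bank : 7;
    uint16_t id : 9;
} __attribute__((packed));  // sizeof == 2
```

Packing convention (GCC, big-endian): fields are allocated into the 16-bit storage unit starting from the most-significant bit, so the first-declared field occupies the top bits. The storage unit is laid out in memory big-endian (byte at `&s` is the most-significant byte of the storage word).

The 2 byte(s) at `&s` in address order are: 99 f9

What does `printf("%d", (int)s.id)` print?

505

[0]=0x99 [1]=0xf9 (big-endian) → word 0x99f9
bank:7 @ bit 9 → (0x99f9>>9)&0x7f = 0x4c
id:9 @ bit 0 → (0x99f9>>0)&0x1ff = 0x1f9  ←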